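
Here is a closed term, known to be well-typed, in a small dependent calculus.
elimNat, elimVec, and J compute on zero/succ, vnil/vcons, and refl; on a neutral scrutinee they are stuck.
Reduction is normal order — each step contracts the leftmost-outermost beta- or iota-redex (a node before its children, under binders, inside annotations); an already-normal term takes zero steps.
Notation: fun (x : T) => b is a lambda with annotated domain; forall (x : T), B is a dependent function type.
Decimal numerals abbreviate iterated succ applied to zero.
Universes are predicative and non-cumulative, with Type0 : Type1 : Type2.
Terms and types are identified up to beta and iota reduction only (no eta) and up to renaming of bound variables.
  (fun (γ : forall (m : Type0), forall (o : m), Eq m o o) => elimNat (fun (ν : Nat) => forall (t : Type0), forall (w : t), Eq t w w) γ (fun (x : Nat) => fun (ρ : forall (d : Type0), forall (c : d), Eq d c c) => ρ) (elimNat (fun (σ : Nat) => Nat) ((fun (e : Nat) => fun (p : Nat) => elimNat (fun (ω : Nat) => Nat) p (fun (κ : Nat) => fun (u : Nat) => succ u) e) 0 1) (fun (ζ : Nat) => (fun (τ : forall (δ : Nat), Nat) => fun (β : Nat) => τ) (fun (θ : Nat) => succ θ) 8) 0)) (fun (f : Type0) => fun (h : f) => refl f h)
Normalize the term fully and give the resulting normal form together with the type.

normal form:
  fun (γ : Type0) => fun (m : γ) => refl γ m
the term's type:
  forall (γ : Type0), forall (m : γ), Eq γ m m


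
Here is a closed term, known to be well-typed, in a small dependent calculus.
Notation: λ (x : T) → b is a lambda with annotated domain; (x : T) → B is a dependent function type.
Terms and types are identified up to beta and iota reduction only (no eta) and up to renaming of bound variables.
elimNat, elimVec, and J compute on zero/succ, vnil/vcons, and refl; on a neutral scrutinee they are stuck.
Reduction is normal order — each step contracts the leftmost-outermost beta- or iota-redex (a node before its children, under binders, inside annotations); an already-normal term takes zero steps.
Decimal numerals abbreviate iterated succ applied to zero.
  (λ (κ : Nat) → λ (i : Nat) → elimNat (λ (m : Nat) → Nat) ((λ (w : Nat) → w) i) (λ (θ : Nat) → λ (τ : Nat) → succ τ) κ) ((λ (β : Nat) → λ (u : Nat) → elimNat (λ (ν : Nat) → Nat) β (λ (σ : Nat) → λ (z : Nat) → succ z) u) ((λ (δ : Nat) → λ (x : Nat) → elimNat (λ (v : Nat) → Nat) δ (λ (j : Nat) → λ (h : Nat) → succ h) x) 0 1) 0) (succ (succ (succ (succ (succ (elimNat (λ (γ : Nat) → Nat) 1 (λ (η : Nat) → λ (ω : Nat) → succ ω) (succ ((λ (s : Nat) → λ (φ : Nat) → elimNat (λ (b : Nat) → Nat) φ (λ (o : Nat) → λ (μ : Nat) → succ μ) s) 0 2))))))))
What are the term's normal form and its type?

normal form:
  10
the term's type:
  Nat
observation: 29 normal-order steps normalize the term, beginning with a beta-redex.


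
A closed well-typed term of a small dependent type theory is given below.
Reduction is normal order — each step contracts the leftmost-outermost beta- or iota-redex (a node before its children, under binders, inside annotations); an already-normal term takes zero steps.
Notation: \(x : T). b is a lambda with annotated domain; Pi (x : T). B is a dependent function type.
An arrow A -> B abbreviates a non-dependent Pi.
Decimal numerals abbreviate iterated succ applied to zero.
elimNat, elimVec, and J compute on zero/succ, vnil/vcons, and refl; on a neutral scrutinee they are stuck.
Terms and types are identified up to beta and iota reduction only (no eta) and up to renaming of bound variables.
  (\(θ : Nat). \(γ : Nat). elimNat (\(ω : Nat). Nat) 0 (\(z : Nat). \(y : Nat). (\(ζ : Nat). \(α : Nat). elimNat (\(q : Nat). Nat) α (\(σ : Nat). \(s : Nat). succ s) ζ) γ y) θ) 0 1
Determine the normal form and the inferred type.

resulting normal form:
  0
type:
  Nat


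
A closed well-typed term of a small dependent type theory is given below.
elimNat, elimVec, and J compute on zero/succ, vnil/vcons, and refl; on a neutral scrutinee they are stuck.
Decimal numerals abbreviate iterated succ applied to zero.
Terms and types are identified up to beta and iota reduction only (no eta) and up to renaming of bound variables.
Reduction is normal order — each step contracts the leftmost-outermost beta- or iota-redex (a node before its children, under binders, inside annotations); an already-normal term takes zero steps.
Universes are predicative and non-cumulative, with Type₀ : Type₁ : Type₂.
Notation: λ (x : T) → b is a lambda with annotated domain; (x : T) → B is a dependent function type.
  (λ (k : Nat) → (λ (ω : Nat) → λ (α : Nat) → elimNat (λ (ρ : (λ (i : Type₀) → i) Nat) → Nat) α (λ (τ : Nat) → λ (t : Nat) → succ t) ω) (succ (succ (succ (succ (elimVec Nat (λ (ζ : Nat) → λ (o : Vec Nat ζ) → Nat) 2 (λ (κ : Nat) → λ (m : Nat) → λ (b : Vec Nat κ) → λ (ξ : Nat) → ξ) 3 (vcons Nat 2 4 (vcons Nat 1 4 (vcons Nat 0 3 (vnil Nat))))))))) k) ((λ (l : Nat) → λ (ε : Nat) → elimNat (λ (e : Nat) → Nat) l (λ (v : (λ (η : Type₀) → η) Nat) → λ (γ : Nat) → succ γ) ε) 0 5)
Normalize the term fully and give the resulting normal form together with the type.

resulting normal form:
  11
type:
  Nat


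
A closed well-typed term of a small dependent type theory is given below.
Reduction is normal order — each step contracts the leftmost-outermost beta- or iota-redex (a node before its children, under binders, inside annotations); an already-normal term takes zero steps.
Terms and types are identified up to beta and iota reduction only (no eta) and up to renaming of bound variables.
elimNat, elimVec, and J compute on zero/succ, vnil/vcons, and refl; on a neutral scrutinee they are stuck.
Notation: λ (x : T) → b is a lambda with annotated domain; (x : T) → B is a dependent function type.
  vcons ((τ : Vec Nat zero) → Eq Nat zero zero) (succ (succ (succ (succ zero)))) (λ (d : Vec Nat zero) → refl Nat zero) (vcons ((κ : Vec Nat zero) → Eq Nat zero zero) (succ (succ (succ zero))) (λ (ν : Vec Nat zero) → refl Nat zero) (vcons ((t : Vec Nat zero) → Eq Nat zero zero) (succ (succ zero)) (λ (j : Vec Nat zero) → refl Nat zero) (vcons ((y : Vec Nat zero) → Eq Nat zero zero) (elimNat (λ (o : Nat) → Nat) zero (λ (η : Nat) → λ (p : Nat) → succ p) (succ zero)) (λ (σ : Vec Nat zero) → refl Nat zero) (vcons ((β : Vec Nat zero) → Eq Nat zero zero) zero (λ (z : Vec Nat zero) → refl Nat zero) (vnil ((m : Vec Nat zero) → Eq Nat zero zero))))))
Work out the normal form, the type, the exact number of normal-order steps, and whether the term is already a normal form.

normal form:
  vcons ((τ : Vec Nat zero) → Eq Nat zero zero) (succ (succ (succ (succ zero)))) (λ (d : Vec Nat zero) → refl Nat zero) (vcons ((κ : Vec Nat zero) → Eq Nat zero zero) (succ (succ (succ zero))) (λ (ν : Vec Nat zero) → refl Nat zero) (vcons ((t : Vec Nat zero) → Eq Nat zero zero) (succ (succ zero)) (λ (j : Vec Nat zero) → refl Nat zero) (vcons ((y : Vec Nat zero) → Eq Nat zero zero) (succ zero) (λ (o : Vec Nat zero) → refl Nat zero) (vcons ((η : Vec Nat zero) → Eq Nat zero zero) zero (λ (p : Vec Nat zero) → refl Nat zero) (vnil ((σ : Vec Nat zero) → Eq Nat zero zero))))))
the term's type:
  Vec ((τ : Vec Nat zero) → Eq Nat zero zero) (succ (succ (succ (succ (succ zero)))))
normal-order step count: 4
term was already normal: no
first contracted redex: an elimNat iota-redex


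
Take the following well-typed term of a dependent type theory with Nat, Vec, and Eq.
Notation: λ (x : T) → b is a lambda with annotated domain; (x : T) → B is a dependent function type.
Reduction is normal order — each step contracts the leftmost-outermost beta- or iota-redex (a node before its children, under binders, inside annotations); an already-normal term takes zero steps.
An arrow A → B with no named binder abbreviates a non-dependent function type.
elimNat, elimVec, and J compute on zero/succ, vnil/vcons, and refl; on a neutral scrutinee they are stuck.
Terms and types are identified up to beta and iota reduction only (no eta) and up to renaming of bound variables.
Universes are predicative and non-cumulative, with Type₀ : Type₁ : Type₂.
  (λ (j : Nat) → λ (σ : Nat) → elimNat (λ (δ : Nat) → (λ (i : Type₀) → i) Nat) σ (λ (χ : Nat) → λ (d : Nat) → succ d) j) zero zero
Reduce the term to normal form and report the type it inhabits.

normal form:
  zero
the term's type:
  Nat
observation: contracting a beta-redex first, the term normalizes in 3 steps.


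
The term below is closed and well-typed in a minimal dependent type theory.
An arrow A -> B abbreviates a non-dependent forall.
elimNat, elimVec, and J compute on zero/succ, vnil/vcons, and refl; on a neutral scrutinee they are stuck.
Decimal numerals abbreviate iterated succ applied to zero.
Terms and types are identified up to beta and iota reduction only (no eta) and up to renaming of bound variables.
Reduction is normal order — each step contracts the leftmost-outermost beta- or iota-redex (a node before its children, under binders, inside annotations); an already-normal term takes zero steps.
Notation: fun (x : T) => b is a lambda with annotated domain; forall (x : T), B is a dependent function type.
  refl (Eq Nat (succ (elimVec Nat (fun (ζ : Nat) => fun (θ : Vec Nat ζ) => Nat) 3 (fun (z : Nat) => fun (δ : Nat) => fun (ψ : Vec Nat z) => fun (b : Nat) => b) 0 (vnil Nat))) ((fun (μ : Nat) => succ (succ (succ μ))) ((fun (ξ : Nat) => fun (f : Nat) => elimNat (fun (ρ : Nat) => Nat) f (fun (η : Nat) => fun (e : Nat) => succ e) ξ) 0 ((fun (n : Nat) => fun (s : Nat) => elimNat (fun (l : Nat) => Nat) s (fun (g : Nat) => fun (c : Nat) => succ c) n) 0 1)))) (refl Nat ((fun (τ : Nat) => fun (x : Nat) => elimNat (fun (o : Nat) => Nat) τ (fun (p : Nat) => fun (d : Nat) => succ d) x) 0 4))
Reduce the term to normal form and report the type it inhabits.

normal form:
  refl (Eq Nat 4 4) (refl Nat 4)
type:
  Eq (Eq Nat 4 4) (refl Nat 4) (refl Nat 4)


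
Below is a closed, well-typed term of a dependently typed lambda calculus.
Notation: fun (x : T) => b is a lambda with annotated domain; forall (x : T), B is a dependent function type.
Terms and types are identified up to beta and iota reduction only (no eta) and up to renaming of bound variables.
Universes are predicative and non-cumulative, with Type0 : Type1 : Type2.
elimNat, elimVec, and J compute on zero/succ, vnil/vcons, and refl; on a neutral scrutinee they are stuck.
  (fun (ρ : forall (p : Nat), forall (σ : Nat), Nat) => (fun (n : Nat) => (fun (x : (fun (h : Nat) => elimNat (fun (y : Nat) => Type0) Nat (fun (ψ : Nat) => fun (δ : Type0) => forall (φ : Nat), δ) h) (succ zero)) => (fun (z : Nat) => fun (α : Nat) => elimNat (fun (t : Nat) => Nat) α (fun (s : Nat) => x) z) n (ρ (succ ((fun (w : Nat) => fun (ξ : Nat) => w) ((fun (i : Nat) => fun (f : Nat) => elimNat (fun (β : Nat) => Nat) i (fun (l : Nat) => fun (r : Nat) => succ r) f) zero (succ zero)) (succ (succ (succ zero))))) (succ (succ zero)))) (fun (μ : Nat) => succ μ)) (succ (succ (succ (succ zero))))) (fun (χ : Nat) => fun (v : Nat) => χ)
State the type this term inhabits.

the term's type:
  Nat


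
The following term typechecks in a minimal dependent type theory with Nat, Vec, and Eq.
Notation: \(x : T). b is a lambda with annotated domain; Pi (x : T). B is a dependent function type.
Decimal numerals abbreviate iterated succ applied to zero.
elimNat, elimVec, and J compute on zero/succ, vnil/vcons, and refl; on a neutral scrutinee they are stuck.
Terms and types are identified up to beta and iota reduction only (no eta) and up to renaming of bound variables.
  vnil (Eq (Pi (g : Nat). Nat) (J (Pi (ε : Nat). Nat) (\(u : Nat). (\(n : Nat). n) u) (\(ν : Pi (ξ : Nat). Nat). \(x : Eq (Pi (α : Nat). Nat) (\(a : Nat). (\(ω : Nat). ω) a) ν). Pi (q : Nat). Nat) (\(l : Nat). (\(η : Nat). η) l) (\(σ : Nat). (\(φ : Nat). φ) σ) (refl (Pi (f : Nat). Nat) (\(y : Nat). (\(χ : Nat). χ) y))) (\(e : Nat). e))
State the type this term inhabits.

type:
  Vec (Eq (Pi (g : Nat). Nat) (\(ε : Nat). ε) (\(u : Nat). u)) 0


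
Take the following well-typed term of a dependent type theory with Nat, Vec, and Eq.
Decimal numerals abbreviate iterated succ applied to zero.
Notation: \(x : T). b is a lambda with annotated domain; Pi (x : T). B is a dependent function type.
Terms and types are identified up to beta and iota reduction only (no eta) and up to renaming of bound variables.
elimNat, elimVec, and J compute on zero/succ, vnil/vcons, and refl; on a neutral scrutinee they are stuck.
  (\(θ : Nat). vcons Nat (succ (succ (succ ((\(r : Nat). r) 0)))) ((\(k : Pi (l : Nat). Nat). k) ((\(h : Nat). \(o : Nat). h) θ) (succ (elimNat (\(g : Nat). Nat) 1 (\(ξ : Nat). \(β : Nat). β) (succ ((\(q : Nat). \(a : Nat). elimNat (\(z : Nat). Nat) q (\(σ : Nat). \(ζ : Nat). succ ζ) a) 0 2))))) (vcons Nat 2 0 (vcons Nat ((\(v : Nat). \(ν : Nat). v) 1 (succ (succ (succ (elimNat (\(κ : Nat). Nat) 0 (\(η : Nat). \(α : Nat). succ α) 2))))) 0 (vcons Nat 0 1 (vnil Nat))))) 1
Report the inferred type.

inferred type:
  Vec Nat 4


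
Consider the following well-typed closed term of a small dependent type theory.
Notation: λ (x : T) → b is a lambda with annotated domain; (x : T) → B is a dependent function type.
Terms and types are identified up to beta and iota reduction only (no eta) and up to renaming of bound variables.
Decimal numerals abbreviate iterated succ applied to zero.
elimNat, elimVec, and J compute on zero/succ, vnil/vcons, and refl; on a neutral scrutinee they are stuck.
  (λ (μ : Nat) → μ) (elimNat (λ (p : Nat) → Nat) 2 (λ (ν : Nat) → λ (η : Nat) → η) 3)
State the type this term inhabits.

inferred type:
  Nat


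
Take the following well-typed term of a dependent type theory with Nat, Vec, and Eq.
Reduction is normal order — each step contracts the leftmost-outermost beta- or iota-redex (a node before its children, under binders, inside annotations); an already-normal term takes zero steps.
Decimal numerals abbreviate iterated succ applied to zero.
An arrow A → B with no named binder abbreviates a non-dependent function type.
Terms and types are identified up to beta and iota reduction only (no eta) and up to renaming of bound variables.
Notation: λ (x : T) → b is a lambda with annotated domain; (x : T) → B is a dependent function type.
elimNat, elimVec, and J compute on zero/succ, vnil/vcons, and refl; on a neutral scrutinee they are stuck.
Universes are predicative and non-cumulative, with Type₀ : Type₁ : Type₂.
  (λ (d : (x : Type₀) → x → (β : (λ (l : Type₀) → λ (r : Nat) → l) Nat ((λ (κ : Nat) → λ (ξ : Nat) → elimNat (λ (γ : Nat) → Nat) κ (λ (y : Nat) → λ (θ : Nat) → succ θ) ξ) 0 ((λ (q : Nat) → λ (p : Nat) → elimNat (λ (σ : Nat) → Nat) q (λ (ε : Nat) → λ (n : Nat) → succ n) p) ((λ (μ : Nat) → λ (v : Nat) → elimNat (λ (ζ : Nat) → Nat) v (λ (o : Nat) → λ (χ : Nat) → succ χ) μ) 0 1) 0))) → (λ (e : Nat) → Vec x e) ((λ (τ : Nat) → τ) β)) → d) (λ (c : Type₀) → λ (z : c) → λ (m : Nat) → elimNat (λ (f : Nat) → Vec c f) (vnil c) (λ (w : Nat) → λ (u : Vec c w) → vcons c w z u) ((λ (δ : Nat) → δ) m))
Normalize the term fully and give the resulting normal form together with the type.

reduced normal form:
  λ (d : Type₀) → λ (x : d) → λ (β : Nat) → elimNat (λ (l : Nat) → Vec d l) (vnil d) (λ (r : Nat) → λ (κ : Vec d r) → vcons d r x κ) β
type:
  (d : Type₀) → d → (x : Nat) → Vec d x
observation: reduction starts at a beta-redex, and 2 normal-order steps reach the normal form.


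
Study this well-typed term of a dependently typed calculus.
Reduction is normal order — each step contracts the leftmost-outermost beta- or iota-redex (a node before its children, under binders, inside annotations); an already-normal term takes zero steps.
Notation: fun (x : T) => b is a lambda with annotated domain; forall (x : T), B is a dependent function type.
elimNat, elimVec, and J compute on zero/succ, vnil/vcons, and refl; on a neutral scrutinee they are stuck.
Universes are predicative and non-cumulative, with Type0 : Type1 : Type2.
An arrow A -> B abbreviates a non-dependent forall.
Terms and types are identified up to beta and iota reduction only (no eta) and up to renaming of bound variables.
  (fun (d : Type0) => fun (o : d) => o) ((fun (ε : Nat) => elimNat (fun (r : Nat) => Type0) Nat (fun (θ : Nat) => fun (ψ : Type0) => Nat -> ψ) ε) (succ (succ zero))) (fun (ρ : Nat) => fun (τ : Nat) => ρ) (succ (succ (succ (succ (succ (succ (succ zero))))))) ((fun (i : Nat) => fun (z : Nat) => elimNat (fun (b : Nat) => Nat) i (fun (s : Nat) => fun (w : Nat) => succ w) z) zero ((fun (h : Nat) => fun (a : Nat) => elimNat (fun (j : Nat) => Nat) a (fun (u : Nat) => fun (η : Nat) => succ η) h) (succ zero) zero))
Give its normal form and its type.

normal form:
  succ (succ (succ (succ (succ (succ (succ zero))))))
the term's type:
  Nat
observation: reduction starts at a beta-redex, and 4 normal-order steps reach the normal form.


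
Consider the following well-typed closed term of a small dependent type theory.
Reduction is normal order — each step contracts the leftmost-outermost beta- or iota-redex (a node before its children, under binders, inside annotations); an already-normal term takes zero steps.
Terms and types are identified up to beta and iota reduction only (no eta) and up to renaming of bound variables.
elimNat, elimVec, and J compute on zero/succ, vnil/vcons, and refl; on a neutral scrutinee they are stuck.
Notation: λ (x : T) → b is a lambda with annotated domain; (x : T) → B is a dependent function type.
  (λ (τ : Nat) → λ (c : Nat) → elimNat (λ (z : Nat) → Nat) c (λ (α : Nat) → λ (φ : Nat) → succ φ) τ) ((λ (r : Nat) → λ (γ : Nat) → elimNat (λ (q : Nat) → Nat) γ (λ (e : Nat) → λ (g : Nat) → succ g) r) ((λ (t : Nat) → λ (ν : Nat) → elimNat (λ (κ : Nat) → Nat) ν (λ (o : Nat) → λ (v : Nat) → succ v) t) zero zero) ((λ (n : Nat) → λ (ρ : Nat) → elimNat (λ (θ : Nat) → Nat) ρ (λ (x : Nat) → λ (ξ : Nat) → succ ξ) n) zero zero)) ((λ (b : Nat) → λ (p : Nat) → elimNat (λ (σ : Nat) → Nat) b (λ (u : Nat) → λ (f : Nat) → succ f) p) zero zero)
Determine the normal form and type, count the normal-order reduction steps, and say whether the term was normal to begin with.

resulting normal form:
  zero
type:
  Nat
reduction steps (normal order): 15
term was already normal: no
first redex: a beta-redex


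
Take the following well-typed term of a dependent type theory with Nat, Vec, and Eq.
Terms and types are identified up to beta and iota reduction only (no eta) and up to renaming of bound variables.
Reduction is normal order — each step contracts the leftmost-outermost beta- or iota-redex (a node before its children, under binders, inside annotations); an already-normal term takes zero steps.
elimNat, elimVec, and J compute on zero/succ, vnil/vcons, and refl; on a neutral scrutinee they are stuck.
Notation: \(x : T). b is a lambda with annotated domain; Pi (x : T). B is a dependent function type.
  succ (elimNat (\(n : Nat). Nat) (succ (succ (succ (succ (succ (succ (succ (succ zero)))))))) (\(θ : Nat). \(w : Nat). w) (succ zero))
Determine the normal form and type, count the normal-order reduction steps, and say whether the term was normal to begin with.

resulting normal form:
  succ (succ (succ (succ (succ (succ (succ (succ (succ zero))))))))
inferred type:
  Nat
steps to reach normal form (normal order): 4
term was already normal: no
first redex: an elimNat iota-redex


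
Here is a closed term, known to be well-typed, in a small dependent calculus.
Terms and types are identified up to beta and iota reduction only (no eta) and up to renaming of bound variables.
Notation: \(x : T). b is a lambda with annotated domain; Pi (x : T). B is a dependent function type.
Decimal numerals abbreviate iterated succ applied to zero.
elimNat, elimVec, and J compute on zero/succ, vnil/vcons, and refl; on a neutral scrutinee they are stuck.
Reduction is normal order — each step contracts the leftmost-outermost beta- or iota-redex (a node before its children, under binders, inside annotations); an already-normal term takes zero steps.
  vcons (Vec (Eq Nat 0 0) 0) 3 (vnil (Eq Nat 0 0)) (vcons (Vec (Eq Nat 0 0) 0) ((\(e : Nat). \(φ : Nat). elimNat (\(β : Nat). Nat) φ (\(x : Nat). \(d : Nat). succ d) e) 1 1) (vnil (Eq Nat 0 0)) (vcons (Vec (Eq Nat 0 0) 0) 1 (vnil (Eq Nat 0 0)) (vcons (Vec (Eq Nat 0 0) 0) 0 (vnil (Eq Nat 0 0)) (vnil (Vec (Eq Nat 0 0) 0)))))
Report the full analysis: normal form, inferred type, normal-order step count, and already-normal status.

resulting normal form:
  vcons (Vec (Eq Nat 0 0) 0) 3 (vnil (Eq Nat 0 0)) (vcons (Vec (Eq Nat 0 0) 0) 2 (vnil (Eq Nat 0 0)) (vcons (Vec (Eq Nat 0 0) 0) 1 (vnil (Eq Nat 0 0)) (vcons (Vec (Eq Nat 0 0) 0) 0 (vnil (Eq Nat 0 0)) (vnil (Vec (Eq Nat 0 0) 0)))))
inferred type:
  Vec (Vec (Eq Nat 0 0) 0) 4
steps to reach normal form (normal order): 6
started in normal form: no
first redex: a beta-redex


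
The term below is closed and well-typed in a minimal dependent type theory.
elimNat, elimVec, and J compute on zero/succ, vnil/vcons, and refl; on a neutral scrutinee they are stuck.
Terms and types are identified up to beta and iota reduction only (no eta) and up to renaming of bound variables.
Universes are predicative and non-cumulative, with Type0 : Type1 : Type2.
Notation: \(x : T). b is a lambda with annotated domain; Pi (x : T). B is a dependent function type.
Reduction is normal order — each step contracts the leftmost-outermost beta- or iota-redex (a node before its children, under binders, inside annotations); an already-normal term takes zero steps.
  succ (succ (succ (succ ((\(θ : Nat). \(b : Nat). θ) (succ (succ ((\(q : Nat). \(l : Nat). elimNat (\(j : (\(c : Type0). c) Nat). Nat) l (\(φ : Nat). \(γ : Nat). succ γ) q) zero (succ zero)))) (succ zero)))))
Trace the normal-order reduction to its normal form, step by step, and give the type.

normal-order reduction sequence:
  succ (succ (succ (succ ((\(θ : Nat). \(b : Nat). θ) (succ (succ ((\(q : Nat). \(l : Nat). elimNat (\(j : (\(c : Type0). c) Nat). Nat) l (\(φ : Nat). \(γ : Nat). succ γ) q) zero (succ zero)))) (succ zero)))))
  ~> succ (succ (succ (succ ((\(θ : Nat). succ (succ ((\(b : Nat). \(q : Nat). elimNat (\(l : (\(j : Type0). j) Nat). Nat) q (\(c : Nat). \(φ : Nat). succ φ) b) zero (succ zero)))) (succ zero)))))
  ~> succ (succ (succ (succ (succ (succ ((\(θ : Nat). \(b : Nat). elimNat (\(q : (\(l : Type0). l) Nat). Nat) b (\(j : Nat). \(c : Nat). succ c) θ) zero (succ zero)))))))
  ~> succ (succ (succ (succ (succ (succ ((\(θ : Nat). elimNat (\(b : (\(q : Type0). q) Nat). Nat) θ (\(l : Nat). \(j : Nat). succ j) zero) (succ zero)))))))
  ~> succ (succ (succ (succ (succ (succ (elimNat (\(θ : (\(b : Type0). b) Nat). Nat) (succ zero) (\(q : Nat). \(l : Nat). succ l) zero))))))
  ~> succ (succ (succ (succ (succ (succ (succ zero))))))
inferred type:
  Nat


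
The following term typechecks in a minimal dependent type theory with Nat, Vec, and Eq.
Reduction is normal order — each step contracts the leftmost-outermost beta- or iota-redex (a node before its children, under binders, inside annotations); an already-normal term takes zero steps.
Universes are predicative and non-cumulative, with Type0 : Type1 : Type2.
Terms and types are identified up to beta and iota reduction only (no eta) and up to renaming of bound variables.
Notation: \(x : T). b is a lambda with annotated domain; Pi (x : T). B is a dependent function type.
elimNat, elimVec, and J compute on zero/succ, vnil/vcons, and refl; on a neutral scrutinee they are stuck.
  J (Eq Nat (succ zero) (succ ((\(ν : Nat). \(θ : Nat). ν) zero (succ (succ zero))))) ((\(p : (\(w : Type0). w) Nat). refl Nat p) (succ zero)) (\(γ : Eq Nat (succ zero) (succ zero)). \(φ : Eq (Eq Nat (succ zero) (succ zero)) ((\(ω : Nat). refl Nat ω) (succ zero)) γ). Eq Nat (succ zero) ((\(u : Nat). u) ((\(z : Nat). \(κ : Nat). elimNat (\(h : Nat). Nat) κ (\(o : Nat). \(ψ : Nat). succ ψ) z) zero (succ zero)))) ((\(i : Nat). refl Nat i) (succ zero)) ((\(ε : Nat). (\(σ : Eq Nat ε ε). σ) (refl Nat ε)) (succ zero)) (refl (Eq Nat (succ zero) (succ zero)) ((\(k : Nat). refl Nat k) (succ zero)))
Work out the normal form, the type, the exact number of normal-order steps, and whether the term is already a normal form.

normal form:
  refl Nat (succ zero)
the term's type:
  Eq Nat (succ zero) (succ zero)
reduction steps (normal order): 2
term was already normal: no
first contracted redex: a J iota-redex


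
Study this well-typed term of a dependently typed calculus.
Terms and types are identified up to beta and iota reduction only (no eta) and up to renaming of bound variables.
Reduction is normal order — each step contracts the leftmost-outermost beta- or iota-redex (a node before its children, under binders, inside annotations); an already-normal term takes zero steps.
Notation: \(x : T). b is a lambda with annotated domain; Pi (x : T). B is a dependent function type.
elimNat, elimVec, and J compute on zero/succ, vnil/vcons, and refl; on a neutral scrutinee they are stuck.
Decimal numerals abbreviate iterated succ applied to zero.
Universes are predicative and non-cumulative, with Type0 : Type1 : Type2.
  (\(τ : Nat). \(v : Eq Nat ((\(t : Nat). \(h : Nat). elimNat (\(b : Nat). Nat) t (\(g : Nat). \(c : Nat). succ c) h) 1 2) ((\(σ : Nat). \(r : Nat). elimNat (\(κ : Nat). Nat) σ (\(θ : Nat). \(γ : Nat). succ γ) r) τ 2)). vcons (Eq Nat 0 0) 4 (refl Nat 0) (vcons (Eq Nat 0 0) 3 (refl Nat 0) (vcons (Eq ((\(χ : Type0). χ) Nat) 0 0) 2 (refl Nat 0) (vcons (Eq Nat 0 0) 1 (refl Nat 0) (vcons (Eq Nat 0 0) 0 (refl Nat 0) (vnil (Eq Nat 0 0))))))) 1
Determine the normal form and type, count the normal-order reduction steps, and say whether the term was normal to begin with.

normal form:
  \(τ : Eq Nat 3 3). vcons (Eq Nat 0 0) 4 (refl Nat 0) (vcons (Eq Nat 0 0) 3 (refl Nat 0) (vcons (Eq Nat 0 0) 2 (refl Nat 0) (vcons (Eq Nat 0 0) 1 (refl Nat 0) (vcons (Eq Nat 0 0) 0 (refl Nat 0) (vnil (Eq Nat 0 0))))))
inferred type:
  Pi (τ : Eq Nat 3 3). Vec (Eq Nat 0 0) 5
reduction steps (normal order): 20
already normal: no
first contracted redex: a beta-redex


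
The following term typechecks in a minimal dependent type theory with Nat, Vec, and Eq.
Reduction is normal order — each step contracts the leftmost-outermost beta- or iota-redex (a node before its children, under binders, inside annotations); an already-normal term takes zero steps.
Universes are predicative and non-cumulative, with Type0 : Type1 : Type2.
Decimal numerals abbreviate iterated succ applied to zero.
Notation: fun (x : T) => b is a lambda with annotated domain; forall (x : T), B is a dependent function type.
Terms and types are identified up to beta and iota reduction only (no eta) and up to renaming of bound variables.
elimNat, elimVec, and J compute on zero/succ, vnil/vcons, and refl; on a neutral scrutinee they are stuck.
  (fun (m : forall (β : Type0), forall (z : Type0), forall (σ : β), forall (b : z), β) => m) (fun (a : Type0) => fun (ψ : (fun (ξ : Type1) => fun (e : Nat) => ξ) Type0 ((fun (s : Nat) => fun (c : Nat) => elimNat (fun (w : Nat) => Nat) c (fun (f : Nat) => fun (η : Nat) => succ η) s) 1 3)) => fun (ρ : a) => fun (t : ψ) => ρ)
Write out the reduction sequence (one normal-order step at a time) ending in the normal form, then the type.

normal-order reduction sequence:
  (fun (m : forall (β : Type0), forall (z : Type0), forall (σ : β), forall (b : z), β) => m) (fun (a : Type0) => fun (ψ : (fun (ξ : Type1) => fun (e : Nat) => ξ) Type0 ((fun (s : Nat) => fun (c : Nat) => elimNat (fun (w : Nat) => Nat) c (fun (f : Nat) => fun (η : Nat) => succ η) s) 1 3)) => fun (ρ : a) => fun (t : ψ) => ρ)
  ~> fun (m : Type0) => fun (β : (fun (z : Type1) => fun (σ : Nat) => z) Type0 ((fun (b : Nat) => fun (a : Nat) => elimNat (fun (ψ : Nat) => Nat) a (fun (ξ : Nat) => fun (e : Nat) => succ e) b) 1 3)) => fun (s : m) => fun (c : β) => s
  ~> fun (m : Type0) => fun (β : (fun (z : Nat) => Type0) ((fun (σ : Nat) => fun (b : Nat) => elimNat (fun (a : Nat) => Nat) b (fun (ψ : Nat) => fun (ξ : Nat) => succ ξ) σ) 1 3)) => fun (e : m) => fun (s : β) => e
  ~> fun (m : Type0) => fun (β : Type0) => fun (z : m) => fun (σ : β) => z
type:
  forall (m : Type0), forall (β : Type0), forall (z : m), forall (σ : β), m


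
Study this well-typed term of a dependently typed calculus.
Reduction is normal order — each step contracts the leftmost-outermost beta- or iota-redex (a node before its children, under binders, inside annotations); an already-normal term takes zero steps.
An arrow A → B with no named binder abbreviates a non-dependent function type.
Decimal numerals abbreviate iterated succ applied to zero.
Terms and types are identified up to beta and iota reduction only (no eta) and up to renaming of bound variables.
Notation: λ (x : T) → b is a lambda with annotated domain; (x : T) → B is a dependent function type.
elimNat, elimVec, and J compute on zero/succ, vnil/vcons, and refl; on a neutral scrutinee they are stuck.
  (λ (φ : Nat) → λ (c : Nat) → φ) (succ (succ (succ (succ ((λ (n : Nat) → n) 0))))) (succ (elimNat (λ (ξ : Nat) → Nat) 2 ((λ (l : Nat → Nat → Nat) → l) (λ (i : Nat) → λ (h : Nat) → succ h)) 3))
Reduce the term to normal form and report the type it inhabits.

resulting normal form:
  4
inferred type:
  Nat
observation: 3 normal-order steps normalize the term, beginning with a beta-redex.


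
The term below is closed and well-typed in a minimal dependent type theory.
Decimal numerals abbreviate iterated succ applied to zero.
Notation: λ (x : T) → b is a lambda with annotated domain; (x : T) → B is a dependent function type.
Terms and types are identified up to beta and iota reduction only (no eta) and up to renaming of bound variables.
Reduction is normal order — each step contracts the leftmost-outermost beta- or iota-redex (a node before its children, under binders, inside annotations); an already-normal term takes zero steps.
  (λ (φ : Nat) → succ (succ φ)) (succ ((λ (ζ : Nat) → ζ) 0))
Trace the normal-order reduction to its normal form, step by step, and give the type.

normal-order reduction sequence:
  (λ (φ : Nat) → succ (succ φ)) (succ ((λ (ζ : Nat) → ζ) 0))
  ~> succ (succ (succ ((λ (φ : Nat) → φ) 0)))
  ~> 3
type:
  Nat


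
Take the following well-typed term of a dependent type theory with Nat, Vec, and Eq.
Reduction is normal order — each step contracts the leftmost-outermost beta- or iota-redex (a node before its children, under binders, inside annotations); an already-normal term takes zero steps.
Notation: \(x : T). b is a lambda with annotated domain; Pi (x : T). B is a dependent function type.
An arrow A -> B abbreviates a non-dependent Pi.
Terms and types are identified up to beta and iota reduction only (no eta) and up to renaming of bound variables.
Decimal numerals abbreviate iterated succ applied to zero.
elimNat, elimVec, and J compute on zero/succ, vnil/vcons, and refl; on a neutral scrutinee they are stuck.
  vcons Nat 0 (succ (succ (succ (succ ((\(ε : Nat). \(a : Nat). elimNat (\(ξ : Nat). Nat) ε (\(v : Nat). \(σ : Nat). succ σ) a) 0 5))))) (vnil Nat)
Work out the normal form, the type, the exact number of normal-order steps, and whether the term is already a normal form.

reduced normal form:
  vcons Nat 0 9 (vnil Nat)
the term's type:
  Vec Nat 1
reduction steps (normal order): 18
already normal: no
first redex: a beta-redex


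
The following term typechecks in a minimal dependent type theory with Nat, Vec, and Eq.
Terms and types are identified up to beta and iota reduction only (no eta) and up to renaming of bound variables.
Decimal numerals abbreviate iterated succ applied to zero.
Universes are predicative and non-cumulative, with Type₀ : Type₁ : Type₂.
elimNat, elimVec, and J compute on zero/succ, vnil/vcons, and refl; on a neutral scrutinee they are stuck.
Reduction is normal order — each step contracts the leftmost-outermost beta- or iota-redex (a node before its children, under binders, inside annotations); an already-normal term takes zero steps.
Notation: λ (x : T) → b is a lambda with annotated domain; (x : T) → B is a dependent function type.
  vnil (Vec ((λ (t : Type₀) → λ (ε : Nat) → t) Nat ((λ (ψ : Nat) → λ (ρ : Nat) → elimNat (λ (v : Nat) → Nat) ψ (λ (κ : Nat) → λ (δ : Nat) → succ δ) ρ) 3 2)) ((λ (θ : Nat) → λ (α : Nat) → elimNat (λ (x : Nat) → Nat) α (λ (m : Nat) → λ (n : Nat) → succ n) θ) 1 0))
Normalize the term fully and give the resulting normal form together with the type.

reduced normal form:
  vnil (Vec Nat 1)
inferred type:
  Vec (Vec Nat 1) 0


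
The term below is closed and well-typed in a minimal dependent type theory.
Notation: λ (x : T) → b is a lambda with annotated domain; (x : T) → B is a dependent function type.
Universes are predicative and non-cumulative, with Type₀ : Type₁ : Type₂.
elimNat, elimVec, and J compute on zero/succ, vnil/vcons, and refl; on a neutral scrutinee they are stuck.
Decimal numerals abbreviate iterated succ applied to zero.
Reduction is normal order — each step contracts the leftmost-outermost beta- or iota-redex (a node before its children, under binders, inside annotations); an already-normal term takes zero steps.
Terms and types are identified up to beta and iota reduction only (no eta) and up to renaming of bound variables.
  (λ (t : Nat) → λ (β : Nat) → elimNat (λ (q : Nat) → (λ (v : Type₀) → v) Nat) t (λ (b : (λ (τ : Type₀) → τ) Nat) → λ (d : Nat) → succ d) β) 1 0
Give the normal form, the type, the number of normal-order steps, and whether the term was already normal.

normal form:
  1
inferred type:
  Nat
reduction steps (normal order): 3
term was already normal: no
first contracted redex: a beta-redex


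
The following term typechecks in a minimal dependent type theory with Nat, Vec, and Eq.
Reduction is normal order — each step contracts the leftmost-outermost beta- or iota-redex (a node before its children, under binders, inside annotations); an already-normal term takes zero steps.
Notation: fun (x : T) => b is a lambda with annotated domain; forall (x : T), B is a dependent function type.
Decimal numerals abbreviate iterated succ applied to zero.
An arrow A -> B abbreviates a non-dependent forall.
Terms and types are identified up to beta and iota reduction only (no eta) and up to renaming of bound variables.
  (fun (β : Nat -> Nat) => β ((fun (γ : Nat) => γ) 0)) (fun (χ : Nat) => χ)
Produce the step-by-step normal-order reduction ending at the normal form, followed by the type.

normal-order reduction sequence:
  (fun (β : Nat -> Nat) => β ((fun (γ : Nat) => γ) 0)) (fun (χ : Nat) => χ)
  ~> (fun (β : Nat) => β) ((fun (γ : Nat) => γ) 0)
  ~> (fun (β : Nat) => β) 0
  ~> 0
inferred type:
  Nat


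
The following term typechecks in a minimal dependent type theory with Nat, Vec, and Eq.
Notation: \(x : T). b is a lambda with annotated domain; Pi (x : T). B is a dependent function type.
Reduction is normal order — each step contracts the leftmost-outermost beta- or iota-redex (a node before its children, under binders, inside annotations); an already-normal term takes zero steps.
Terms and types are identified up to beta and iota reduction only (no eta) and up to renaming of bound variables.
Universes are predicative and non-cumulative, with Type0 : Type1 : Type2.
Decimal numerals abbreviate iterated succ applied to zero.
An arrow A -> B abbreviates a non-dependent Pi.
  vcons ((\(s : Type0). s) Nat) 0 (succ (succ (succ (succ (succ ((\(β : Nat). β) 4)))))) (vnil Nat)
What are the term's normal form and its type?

normal form:
  vcons Nat 0 9 (vnil Nat)
type:
  Vec Nat 1
observation: the term reaches its normal form after 2 normal-order steps.


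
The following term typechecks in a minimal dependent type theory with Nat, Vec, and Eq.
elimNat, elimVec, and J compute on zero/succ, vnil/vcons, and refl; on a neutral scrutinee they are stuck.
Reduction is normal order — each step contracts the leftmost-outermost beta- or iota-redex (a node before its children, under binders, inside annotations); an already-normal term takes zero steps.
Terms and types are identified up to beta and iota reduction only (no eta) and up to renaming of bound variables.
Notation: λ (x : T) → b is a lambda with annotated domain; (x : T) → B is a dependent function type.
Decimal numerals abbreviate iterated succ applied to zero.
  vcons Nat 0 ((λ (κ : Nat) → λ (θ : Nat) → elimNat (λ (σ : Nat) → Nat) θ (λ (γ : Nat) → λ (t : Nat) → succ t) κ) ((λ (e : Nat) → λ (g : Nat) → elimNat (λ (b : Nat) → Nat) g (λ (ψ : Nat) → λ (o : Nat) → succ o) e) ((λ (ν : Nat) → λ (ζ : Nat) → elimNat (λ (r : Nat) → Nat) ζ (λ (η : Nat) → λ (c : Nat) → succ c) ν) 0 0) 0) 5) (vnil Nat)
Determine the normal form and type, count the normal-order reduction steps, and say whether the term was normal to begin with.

normal form:
  vcons Nat 0 5 (vnil Nat)
type:
  Vec Nat 1
normal-order step count: 9
term was already normal: no
first contracted redex: a beta-redex


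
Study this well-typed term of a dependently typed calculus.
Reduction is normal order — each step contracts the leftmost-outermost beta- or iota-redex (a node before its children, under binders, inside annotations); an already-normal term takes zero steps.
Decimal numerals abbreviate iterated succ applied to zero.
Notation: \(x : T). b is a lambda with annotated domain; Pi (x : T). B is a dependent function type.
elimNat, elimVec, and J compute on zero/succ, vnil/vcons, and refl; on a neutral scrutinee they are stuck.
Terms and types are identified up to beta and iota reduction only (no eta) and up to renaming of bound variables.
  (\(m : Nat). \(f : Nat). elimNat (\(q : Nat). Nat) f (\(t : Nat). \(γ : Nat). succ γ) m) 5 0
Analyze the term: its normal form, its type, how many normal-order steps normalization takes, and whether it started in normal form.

resulting normal form:
  5
inferred type:
  Nat
normal-order step count: 18
already normal: no
first contracted redex: a beta-redex


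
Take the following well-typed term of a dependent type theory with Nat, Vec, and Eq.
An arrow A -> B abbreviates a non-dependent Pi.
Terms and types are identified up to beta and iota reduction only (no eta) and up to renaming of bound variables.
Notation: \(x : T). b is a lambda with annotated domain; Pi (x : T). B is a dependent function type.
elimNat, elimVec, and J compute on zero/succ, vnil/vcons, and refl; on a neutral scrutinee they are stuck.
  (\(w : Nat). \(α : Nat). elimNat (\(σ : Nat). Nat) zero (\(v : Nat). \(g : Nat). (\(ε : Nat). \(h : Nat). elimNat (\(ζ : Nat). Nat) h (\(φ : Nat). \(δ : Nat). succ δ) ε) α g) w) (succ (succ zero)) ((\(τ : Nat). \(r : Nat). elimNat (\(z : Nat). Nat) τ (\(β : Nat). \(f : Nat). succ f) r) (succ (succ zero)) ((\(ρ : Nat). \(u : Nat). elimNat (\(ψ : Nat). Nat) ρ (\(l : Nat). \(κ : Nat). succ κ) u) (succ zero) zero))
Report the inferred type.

type:
  Nat


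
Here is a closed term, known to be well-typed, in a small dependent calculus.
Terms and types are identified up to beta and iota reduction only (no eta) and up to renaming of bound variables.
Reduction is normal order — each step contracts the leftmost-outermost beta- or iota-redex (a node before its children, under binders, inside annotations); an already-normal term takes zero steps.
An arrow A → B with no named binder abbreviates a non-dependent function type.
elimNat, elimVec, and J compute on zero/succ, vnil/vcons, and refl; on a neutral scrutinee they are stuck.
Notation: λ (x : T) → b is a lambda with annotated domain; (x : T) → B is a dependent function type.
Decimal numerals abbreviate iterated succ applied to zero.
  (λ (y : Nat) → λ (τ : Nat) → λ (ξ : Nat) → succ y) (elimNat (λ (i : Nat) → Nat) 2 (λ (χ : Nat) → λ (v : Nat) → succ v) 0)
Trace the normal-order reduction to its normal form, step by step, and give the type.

reduction (normal order):
  (λ (y : Nat) → λ (τ : Nat) → λ (ξ : Nat) → succ y) (elimNat (λ (i : Nat) → Nat) 2 (λ (χ : Nat) → λ (v : Nat) → succ v) 0)
  ~> λ (y : Nat) → λ (τ : Nat) → succ (elimNat (λ (ξ : Nat) → Nat) 2 (λ (i : Nat) → λ (χ : Nat) → succ χ) 0)
  ~> λ (y : Nat) → λ (τ : Nat) → 3
type:
  Nat → Nat → Nat
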